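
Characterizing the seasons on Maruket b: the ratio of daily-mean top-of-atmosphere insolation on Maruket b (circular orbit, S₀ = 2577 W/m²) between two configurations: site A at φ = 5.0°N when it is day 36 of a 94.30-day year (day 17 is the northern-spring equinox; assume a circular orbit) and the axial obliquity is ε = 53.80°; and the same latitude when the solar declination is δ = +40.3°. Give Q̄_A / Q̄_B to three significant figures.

Q̄_A / Q̄_B ≈ 0.876

— Configuration A (φ=+5.0°):
Solar longitude: λ_s = 360° × (36 − 17)/94.30 = 72.534°.
sin δ = sin 53.80° × sin 72.534° = 0.76976, so δ = +50.332°.
cos H₀ = −tan(+5.0°) tan(+50.332°) = -0.1055, H₀ = 1.6765 rad.
Bracket: H₀ sin φ sin δ + cos φ cos δ sin H₀ = 1.6765×0.08716×0.76976 + 0.99619×0.63834×0.99442 = 0.112480 + 0.632360 = 0.744840.
Q̄ = (S₀/π) × [bracket] = (2577/π) × 0.744840 = 610.98 W/m².
— Configuration B (φ=+5.0°):
cos H₀ = −tan(+5.0°) tan(+40.300°) = -0.0742, H₀ = 1.6451 rad.
Bracket: H₀ sin φ sin δ + cos φ cos δ sin H₀ = 1.6451×0.08716×0.64679 + 0.99619×0.76267×0.99724 = 0.092741 + 0.757667 = 0.850408.
Q̄ = (S₀/π) × [bracket] = (2577/π) × 0.850408 = 697.58 W/m².
Ratio Q̄_A / Q̄_B = 610.98 / 697.58 = 0.8759.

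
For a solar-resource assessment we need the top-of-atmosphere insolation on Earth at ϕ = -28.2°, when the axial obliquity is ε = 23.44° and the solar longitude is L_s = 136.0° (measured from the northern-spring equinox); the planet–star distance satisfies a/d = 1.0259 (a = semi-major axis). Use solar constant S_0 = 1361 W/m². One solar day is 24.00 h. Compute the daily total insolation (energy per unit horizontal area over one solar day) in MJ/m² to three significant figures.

Solar declination: sin δ = sin ε · sin L_s = sin 23.44° × sin 136.0° = 0.27633, so δ = +16.041°.
cos h₀ = −tan(-28.2°) tan(+16.041°) = 0.1542, h₀ = 1.4160 rad.
Bracket: h₀ sin ϕ sin δ + cos ϕ cos δ sin h₀ = 1.4160×-0.47255×0.27633 + 0.88130×0.96106×0.98804 = -0.184901 + 0.836852 = 0.651951.
Inverse-square distance factor (a/d)² = 1.0259² = 1.052471.
Q̄ = (S_0/π) × 1.052471 × [bracket] = (1361/π) × 1.052471 × 0.651951 = 297.26 W/m².
Daily total = Q̄ × 24.00 h × 3600 s/h = 297.26 × 24.00 × 3600 / 10⁶ = 25.68 MJ/m².

25.7 MJ/m²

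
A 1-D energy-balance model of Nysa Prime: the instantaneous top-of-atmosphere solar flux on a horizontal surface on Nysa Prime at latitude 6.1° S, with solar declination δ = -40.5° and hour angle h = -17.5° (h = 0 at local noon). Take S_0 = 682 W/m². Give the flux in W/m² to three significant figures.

539 W/m²

cos θ_z = sin ϕ sin δ + cos ϕ cos δ cos h = 0.069013 + 0.721106 = 0.790119.
Flux = S_0 · cos θ_z = 682 × 0.790119 = 538.9 W/m².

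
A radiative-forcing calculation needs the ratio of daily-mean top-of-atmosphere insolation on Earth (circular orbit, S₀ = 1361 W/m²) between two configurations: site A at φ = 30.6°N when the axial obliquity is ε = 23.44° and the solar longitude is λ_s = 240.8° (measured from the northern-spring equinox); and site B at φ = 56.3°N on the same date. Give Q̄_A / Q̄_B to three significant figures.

Q̄_A / Q̄_B ≈ 3.68

— Configuration A (φ=+30.6°):
Solar declination: sin δ = sin ε · sin λ_s = sin 23.44° × sin 240.8° = -0.34724, so δ = -20.318°.
cos H₀ = −tan(+30.6°) tan(-20.318°) = 0.2190, H₀ = 1.3500 rad.
Bracket: H₀ sin φ sin δ + cos φ cos δ sin H₀ = 1.3500×0.50904×-0.34724 + 0.86074×0.93778×0.97573 = -0.238625 + 0.787594 = 0.548969.
Q̄ = (S₀/π) × [bracket] = (1361/π) × 0.548969 = 237.82 W/m².
— Configuration B (φ=+56.3°):
cos H₀ = −tan(+56.3°) tan(-20.318°) = 0.5552, H₀ = 0.9822 rad.
Bracket: H₀ sin φ sin δ + cos φ cos δ sin H₀ = 0.9822×0.83195×-0.34724 + 0.55484×0.93778×0.83171 = -0.283744 + 0.432754 = 0.149010.
Q̄ = (S₀/π) × [bracket] = (1361/π) × 0.149010 = 64.554 W/m².
Ratio Q̄_A / Q̄_B = 237.82 / 64.554 = 3.684.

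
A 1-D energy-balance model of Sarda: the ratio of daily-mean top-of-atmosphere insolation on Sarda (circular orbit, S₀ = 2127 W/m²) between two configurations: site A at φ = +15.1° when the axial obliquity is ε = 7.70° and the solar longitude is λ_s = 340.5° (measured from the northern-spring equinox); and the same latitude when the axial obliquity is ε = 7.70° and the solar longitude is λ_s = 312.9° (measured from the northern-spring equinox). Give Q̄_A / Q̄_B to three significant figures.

Q̄_A / Q̄_B ≈ 1.03

— Configuration A (φ=+15.1°):
Solar declination: sin δ = sin ε · sin λ_s = sin 7.70° × sin 340.5° = -0.04473, so δ = -2.563°.
cos H₀ = −tan(+15.1°) tan(-2.563°) = 0.0121, H₀ = 1.5587 rad.
Bracket: H₀ sin φ sin δ + cos φ cos δ sin H₀ = 1.5587×0.26050×-0.04473 + 0.96547×0.99900×0.99993 = -0.018162 + 0.964437 = 0.946275.
Q̄ = (S₀/π) × [bracket] = (2127/π) × 0.946275 = 640.67 W/m².
— Configuration B (φ=+15.1°):
Solar declination: sin δ = sin ε · sin λ_s = sin 7.70° × sin 312.9° = -0.09815, so δ = -5.633°.
cos H₀ = −tan(+15.1°) tan(-5.633°) = 0.0266, H₀ = 1.5442 rad.
Bracket: H₀ sin φ sin δ + cos φ cos δ sin H₀ = 1.5442×0.26050×-0.09815 + 0.96547×0.99517×0.99965 = -0.039482 + 0.960470 = 0.920988.
Q̄ = (S₀/π) × [bracket] = (2127/π) × 0.920988 = 623.55 W/m².
Ratio Q̄_A / Q̄_B = 640.67 / 623.55 = 1.027.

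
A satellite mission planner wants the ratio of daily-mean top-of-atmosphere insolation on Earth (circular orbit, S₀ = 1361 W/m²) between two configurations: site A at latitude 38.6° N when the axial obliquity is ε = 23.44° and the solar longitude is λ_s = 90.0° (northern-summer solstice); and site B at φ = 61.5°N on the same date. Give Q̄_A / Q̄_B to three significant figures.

Q̄_A / Q̄_B ≈ 1.01

— Configuration A (φ=+38.6°):
Solar declination: sin δ = sin ε · sin λ_s = sin 23.44° × sin 90.0° = 0.39779, so δ = +23.440°.
cos H₀ = −tan(+38.6°) tan(+23.440°) = -0.3461, H₀ = 1.9242 rad.
Bracket: H₀ sin φ sin δ + cos φ cos δ sin H₀ = 1.9242×0.62388×0.39779 + 0.78152×0.91748×0.93819 = 0.477535 + 0.672709 = 1.150244.
Q̄ = (S₀/π) × [bracket] = (1361/π) × 1.150244 = 498.31 W/m².
— Configuration B (φ=+61.5°):
cos H₀ = −tan(+61.5°) tan(+23.440°) = -0.7985, H₀ = 2.4956 rad.
Bracket: H₀ sin φ sin δ + cos φ cos δ sin H₀ = 2.4956×0.87882×0.39779 + 0.47716×0.91748×0.60195 = 0.872426 + 0.263525 = 1.135951.
Q̄ = (S₀/π) × [bracket] = (1361/π) × 1.135951 = 492.12 W/m².
Ratio Q̄_A / Q̄_B = 498.31 / 492.12 = 1.013.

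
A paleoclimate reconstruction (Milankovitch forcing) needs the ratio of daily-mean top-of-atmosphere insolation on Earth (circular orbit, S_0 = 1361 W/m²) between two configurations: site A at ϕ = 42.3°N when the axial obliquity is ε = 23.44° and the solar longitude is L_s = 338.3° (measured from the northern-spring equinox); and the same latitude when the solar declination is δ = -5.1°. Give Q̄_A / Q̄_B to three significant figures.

— Configuration A (ϕ=+42.3°):
Solar declination: sin δ = sin ε · sin L_s = sin 23.44° × sin 338.3° = -0.14708, so δ = -8.458°.
cos h₀ = −tan(+42.3°) tan(-8.458°) = 0.1353, h₀ = 1.4351 rad.
Bracket: h₀ sin ϕ sin δ + cos ϕ cos δ sin h₀ = 1.4351×0.67301×-0.14708 + 0.73963×0.98912×0.99080 = -0.142055 + 0.724852 = 0.582797.
Q̄ = (S_0/π) × [bracket] = (1361/π) × 0.582797 = 252.48 W/m².
— Configuration B (ϕ=+42.3°):
cos h₀ = −tan(+42.3°) tan(-5.100°) = 0.0812, h₀ = 1.4895 rad.
Bracket: h₀ sin ϕ sin δ + cos ϕ cos δ sin h₀ = 1.4895×0.67301×-0.08889 + 0.73963×0.99604×0.99670 = -0.089108 + 0.734270 = 0.645162.
Q̄ = (S_0/π) × [bracket] = (1361/π) × 0.645162 = 279.50 W/m².
Ratio Q̄_A / Q̄_B = 252.48 / 279.50 = 0.9033.

Q̄_A / Q̄_B ≈ 0.903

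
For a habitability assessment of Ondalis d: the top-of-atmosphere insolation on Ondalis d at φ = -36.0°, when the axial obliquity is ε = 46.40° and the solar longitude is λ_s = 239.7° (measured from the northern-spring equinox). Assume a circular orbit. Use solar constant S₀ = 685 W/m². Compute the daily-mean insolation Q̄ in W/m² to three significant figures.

Solar declination: sin δ = sin ε · sin λ_s = sin 46.40° × sin 239.7° = -0.62525, so δ = -38.700°.
cos H₀ = −tan(-36.0°) tan(-38.700°) = -0.5821, H₀ = 2.1921 rad.
Bracket: H₀ sin φ sin δ + cos φ cos δ sin H₀ = 2.1921×-0.58779×-0.62525 + 0.80902×0.78043×0.81313 = 0.805631 + 0.513397 = 1.319028.
Q̄ = (S₀/π) × [bracket] = (685/π) × 1.319028 = 287.6 W/m².

Q̄ ≈ 288 W/m²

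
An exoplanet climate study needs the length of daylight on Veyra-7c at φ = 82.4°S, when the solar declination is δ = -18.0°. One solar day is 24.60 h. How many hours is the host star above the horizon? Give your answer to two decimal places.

Sunrise equation: cos H₀ = −tan φ · tan δ = -2.4352 ≤ −1, so the host star never sets (polar day) and H₀ = π.
Daylight = 2H₀/(2π) × 24.60 h = (3.1416/π) × 24.60 = 24.60 h.

24.60 h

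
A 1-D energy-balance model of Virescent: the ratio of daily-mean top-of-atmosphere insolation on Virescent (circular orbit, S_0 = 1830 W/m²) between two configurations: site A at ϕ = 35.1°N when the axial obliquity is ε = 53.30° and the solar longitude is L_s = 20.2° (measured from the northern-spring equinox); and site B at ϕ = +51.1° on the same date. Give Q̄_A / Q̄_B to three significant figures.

— Configuration A (ϕ=+35.1°):
Solar declination: sin δ = sin ε · sin L_s = sin 53.30° × sin 20.2° = 0.27685, so δ = +16.072°.
cos h₀ = −tan(+35.1°) tan(+16.072°) = -0.2025, h₀ = 1.7747 rad.
Bracket: h₀ sin ϕ sin δ + cos ϕ cos δ sin h₀ = 1.7747×0.57501×0.27685 + 0.81815×0.96091×0.97928 = 0.282517 + 0.769879 = 1.052396.
Q̄ = (S_0/π) × [bracket] = (1830/π) × 1.052396 = 613.03 W/m².
— Configuration B (ϕ=+51.1°):
cos h₀ = −tan(+51.1°) tan(+16.072°) = -0.3571, h₀ = 1.9359 rad.
Bracket: h₀ sin ϕ sin δ + cos ϕ cos δ sin h₀ = 1.9359×0.77824×0.27685 + 0.62796×0.96091×0.93408 = 0.417101 + 0.563636 = 0.980737.
Q̄ = (S_0/π) × [bracket] = (1830/π) × 0.980737 = 571.29 W/m².
Ratio Q̄_A / Q̄_B = 613.03 / 571.29 = 1.073.

Q̄_A / Q̄_B ≈ 1.07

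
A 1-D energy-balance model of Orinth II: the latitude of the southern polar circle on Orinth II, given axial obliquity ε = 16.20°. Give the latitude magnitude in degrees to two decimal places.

73.80°

The polar circle is the lowest latitude that experiences at least one full rotation of continuous darkness at the northern-summer solstice; it lies at |φ| = 90° − ε = 90° − 16.20° = 73.80°.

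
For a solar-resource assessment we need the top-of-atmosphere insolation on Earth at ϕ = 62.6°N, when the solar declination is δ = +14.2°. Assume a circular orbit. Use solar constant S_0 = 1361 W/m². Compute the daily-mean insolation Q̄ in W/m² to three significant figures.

Q̄ ≈ 365 W/m²

cos h₀ = −tan(+62.6°) tan(+14.200°) = -0.4882, h₀ = 2.0808 rad.
Bracket: h₀ sin ϕ sin δ + cos ϕ cos δ sin h₀ = 2.0808×0.88782×0.24531 + 0.46020×0.96945×0.87275 = 0.453180 + 0.389369 = 0.842549.
Q̄ = (S_0/π) × [bracket] = (1361/π) × 0.842549 = 365.0 W/m².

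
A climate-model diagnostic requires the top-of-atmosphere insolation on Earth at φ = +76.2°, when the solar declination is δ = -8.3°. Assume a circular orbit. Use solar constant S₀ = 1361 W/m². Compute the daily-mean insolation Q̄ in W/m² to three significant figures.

Q̄ ≈ 25.5 W/m²

cos H₀ = −tan(+76.2°) tan(-8.300°) = 0.5939, H₀ = 0.9349 rad.
Bracket: H₀ sin φ sin δ + cos φ cos δ sin H₀ = 0.9349×0.97113×-0.14436 + 0.23853×0.98953×0.80451 = -0.131066 + 0.189891 = 0.058825.
Q̄ = (S₀/π) × [bracket] = (1361/π) × 0.058825 = 25.48 W/m².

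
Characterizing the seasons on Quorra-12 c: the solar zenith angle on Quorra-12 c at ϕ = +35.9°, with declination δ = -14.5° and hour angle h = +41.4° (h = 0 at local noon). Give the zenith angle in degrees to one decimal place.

cos θ_z = sin ϕ sin δ + cos ϕ cos δ cos h = -0.146816 + 0.588267 = 0.441451.
θ_z = arccos(0.441451) = 63.8°.

θ_z = 63.8°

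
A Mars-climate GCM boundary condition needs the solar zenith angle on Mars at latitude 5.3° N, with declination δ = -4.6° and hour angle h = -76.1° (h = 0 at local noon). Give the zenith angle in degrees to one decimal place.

θ_z = 76.6°

cos θ_z = sin ϕ sin δ + cos ϕ cos δ cos h = -0.007408 + 0.238430 = 0.231022.
θ_z = arccos(0.231022) = 76.6°.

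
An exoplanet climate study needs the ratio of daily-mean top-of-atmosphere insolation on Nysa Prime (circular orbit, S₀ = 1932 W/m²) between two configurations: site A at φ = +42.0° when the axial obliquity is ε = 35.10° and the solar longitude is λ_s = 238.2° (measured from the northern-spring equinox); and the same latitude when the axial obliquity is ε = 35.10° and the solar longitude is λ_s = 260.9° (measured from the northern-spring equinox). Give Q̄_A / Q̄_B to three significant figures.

— Configuration A (φ=+42.0°):
Solar declination: sin δ = sin ε · sin λ_s = sin 35.10° × sin 238.2° = -0.48869, so δ = -29.255°.
cos H₀ = −tan(+42.0°) tan(-29.255°) = 0.5043, H₀ = 1.0422 rad.
Bracket: H₀ sin φ sin δ + cos φ cos δ sin H₀ = 1.0422×0.66913×-0.48869 + 0.74314×0.87246×0.86350 = -0.340796 + 0.559859 = 0.219063.
Q̄ = (S₀/π) × [bracket] = (1932/π) × 0.219063 = 134.72 W/m².
— Configuration B (φ=+42.0°):
Solar declination: sin δ = sin ε · sin λ_s = sin 35.10° × sin 260.9° = -0.56777, so δ = -34.595°.
cos H₀ = −tan(+42.0°) tan(-34.595°) = 0.6210, H₀ = 0.9007 rad.
Bracket: H₀ sin φ sin δ + cos φ cos δ sin H₀ = 0.9007×0.66913×-0.56777 + 0.74314×0.82319×0.78379 = -0.342187 + 0.479480 = 0.137293.
Q̄ = (S₀/π) × [bracket] = (1932/π) × 0.137293 = 84.432 W/m².
Ratio Q̄_A / Q̄_B = 134.72 / 84.432 = 1.596.

Q̄_A / Q̄_B ≈ 1.60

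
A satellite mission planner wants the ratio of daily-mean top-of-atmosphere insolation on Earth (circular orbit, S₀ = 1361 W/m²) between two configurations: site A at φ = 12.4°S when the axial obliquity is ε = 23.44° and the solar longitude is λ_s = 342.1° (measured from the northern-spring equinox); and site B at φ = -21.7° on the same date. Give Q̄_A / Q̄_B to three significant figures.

— Configuration A (φ=-12.4°):
Solar declination: sin δ = sin ε · sin λ_s = sin 23.44° × sin 342.1° = -0.12226, so δ = -7.023°.
cos H₀ = −tan(-12.4°) tan(-7.023°) = -0.0271, H₀ = 1.5979 rad.
Bracket: H₀ sin φ sin δ + cos φ cos δ sin H₀ = 1.5979×-0.21474×-0.12226 + 0.97667×0.99250×0.99963 = 0.041951 + 0.968986 = 1.010937.
Q̄ = (S₀/π) × [bracket] = (1361/π) × 1.010937 = 437.96 W/m².
— Configuration B (φ=-21.7°):
cos H₀ = −tan(-21.7°) tan(-7.023°) = -0.0490, H₀ = 1.6198 rad.
Bracket: H₀ sin φ sin δ + cos φ cos δ sin H₀ = 1.6198×-0.36975×-0.12226 + 0.92913×0.99250×0.99880 = 0.073224 + 0.921055 = 0.994279.
Q̄ = (S₀/π) × [bracket] = (1361/π) × 0.994279 = 430.74 W/m².
Ratio Q̄_A / Q̄_B = 437.96 / 430.74 = 1.017.

Q̄_A / Q̄_B ≈ 1.02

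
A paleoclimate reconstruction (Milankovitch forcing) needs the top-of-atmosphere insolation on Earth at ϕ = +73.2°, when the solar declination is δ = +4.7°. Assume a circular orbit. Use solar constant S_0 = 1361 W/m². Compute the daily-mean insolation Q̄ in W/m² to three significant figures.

Q̄ ≈ 183 W/m²

cos h₀ = −tan(+73.2°) tan(+4.700°) = -0.2723, h₀ = 1.8466 rad.
Bracket: h₀ sin ϕ sin δ + cos ϕ cos δ sin h₀ = 1.8466×0.95732×0.08194 + 0.28903×0.99664×0.96221 = 0.144852 + 0.277173 = 0.422025.
Q̄ = (S_0/π) × [bracket] = (1361/π) × 0.422025 = 182.8 W/m².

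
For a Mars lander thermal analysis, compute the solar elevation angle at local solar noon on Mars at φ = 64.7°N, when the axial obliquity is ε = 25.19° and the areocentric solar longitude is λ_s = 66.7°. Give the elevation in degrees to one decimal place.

48.3°

sin δ = sin 25.19° × sin 66.7° = 0.39091, so δ = +23.011°.
At local noon the hour angle is zero, so the zenith angle equals |φ − δ| = |+64.7° − (+23.011°)| = 41.689°.
Elevation = 90° − 41.689° = 48.3°.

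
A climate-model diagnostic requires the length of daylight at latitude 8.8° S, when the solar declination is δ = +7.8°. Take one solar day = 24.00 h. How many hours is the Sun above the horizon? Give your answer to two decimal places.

cos h₀ = −tan ϕ · tan δ = −tan(-8.8°) × tan(+7.800°) = 0.0212, so h₀ = 1.5496 rad = 88.78°.
Daylight = 2h₀/(2π) × 24.00 h = (1.5496/π) × 24.00 = 11.84 h.

11.84 h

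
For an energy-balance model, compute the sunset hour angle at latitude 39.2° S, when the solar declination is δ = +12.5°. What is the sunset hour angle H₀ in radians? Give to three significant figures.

cos H₀ = −tan φ · tan δ = −tan(-39.2°) × tan(+12.500°) = 0.1808, so H₀ = 1.3890 rad = 79.58°.

H₀ = 1.39 rad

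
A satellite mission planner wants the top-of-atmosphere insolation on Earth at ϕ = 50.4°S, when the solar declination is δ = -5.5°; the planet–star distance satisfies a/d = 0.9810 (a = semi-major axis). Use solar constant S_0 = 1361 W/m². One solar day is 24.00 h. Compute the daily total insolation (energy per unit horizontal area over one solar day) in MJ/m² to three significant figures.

cos h₀ = −tan(-50.4°) tan(-5.500°) = -0.1164, h₀ = 1.6875 rad.
Bracket: h₀ sin ϕ sin δ + cos ϕ cos δ sin h₀ = 1.6875×-0.77051×-0.09585 + 0.63742×0.99540×0.99320 = 0.124628 + 0.630173 = 0.754801.
Inverse-square distance factor (a/d)² = 0.9810² = 0.962361.
Q̄ = (S_0/π) × 0.962361 × [bracket] = (1361/π) × 0.962361 × 0.754801 = 314.69 W/m².
Daily total = Q̄ × 24.00 h × 3600 s/h = 314.69 × 24.00 × 3600 / 10⁶ = 27.19 MJ/m².

27.2 MJ/m²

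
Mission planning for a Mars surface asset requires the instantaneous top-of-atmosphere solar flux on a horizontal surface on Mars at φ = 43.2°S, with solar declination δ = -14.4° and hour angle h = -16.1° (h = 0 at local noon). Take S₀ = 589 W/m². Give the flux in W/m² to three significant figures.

cos θ_z = sin φ sin δ + cos φ cos δ cos h = 0.170240 + 0.678374 = 0.848614.
Flux = S₀ · cos θ_z = 589 × 0.848614 = 499.8 W/m².

500 W/m²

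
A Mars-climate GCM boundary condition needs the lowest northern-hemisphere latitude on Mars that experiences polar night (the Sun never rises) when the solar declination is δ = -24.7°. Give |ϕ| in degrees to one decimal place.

|ϕ| = 65.3°

Polar night requires cos h₀ = −tan ϕ tan δ ≥ 1, i.e. tan ϕ tan δ ≤ −1.
The boundary is |tan ϕ| · |tan δ| = 1, so |ϕ| = 90° − |δ| = 90° − 24.7° = 65.3° in the northern hemisphere.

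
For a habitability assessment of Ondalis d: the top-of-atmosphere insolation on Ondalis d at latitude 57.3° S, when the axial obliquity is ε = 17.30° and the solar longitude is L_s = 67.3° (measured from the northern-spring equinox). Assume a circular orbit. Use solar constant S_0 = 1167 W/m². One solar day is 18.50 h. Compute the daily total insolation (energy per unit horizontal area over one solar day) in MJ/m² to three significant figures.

5.17 MJ/m²

Solar declination: sin δ = sin ε · sin L_s = sin 17.30° × sin 67.3° = 0.27434, so δ = +15.923°.
cos h₀ = −tan(-57.3°) tan(+15.923°) = 0.4444, h₀ = 1.1103 rad.
Bracket: h₀ sin ϕ sin δ + cos ϕ cos δ sin h₀ = 1.1103×-0.84151×0.27434 + 0.54024×0.96163×0.89584 = -0.256324 + 0.465399 = 0.209075.
Q̄ = (S_0/π) × [bracket] = (1167/π) × 0.209075 = 77.665 W/m².
Daily total = Q̄ × 18.50 h × 3600 s/h = 77.665 × 18.50 × 3600 / 10⁶ = 5.172 MJ/m².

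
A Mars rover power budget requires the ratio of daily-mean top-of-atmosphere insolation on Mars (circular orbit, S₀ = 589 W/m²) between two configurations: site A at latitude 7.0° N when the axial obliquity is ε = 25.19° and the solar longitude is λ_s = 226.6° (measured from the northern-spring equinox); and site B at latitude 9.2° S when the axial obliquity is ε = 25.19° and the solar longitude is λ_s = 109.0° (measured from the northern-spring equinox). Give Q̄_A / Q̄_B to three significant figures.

— Configuration A (φ=+7.0°):
Solar declination: sin δ = sin ε · sin λ_s = sin 25.19° × sin 226.6° = -0.30925, so δ = -18.014°.
cos H₀ = −tan(+7.0°) tan(-18.014°) = 0.0399, H₀ = 1.5309 rad.
Bracket: H₀ sin φ sin δ + cos φ cos δ sin H₀ = 1.5309×0.12187×-0.30925 + 0.99255×0.95098×0.99920 = -0.057697 + 0.943140 = 0.885443.
Q̄ = (S₀/π) × [bracket] = (589/π) × 0.885443 = 166.01 W/m².
— Configuration B (φ=-9.2°):
Solar declination: sin δ = sin ε · sin λ_s = sin 25.19° × sin 109.0° = 0.40243, so δ = +23.730°.
cos H₀ = −tan(-9.2°) tan(+23.730°) = 0.0712, H₀ = 1.4995 rad.
Bracket: H₀ sin φ sin δ + cos φ cos δ sin H₀ = 1.4995×-0.15988×0.40243 + 0.98714×0.91545×0.99746 = -0.096479 + 0.901382 = 0.804903.
Q̄ = (S₀/π) × [bracket] = (589/π) × 0.804903 = 150.91 W/m².
Ratio Q̄_A / Q̄_B = 166.01 / 150.91 = 1.100.

Q̄_A / Q̄_B ≈ 1.10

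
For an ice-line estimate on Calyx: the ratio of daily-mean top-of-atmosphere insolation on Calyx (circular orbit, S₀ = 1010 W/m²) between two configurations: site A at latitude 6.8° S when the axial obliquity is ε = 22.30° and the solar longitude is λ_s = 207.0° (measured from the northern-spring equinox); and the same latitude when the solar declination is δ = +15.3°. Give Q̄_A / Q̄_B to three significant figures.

Q̄_A / Q̄_B ≈ 1.11

— Configuration A (φ=-6.8°):
Solar declination: sin δ = sin ε · sin λ_s = sin 22.30° × sin 207.0° = -0.17227, so δ = -9.920°.
cos H₀ = −tan(-6.8°) tan(-9.920°) = -0.0209, H₀ = 1.5917 rad.
Bracket: H₀ sin φ sin δ + cos φ cos δ sin H₀ = 1.5917×-0.11840×-0.17227 + 0.99297×0.98505×0.99978 = 0.032466 + 0.977910 = 1.010376.
Q̄ = (S₀/π) × [bracket] = (1010/π) × 1.010376 = 324.83 W/m².
— Configuration B (φ=-6.8°):
cos H₀ = −tan(-6.8°) tan(+15.300°) = 0.0326, H₀ = 1.5382 rad.
Bracket: H₀ sin φ sin δ + cos φ cos δ sin H₀ = 1.5382×-0.11840×0.26387 + 0.99297×0.96456×0.99947 = -0.048057 + 0.957272 = 0.909215.
Q̄ = (S₀/π) × [bracket] = (1010/π) × 0.909215 = 292.31 W/m².
Ratio Q̄_A / Q̄_B = 324.83 / 292.31 = 1.111.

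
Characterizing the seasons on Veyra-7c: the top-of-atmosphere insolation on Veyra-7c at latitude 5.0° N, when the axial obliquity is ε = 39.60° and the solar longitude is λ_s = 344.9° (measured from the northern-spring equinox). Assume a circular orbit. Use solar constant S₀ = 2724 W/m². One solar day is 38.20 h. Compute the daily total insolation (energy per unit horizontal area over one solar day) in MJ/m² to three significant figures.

Solar declination: sin δ = sin ε · sin λ_s = sin 39.60° × sin 344.9° = -0.16605, so δ = -9.558°.
cos H₀ = −tan(+5.0°) tan(-9.558°) = 0.0147, H₀ = 1.5561 rad.
Bracket: H₀ sin φ sin δ + cos φ cos δ sin H₀ = 1.5561×0.08716×-0.16605 + 0.99619×0.98612×0.99989 = -0.022521 + 0.982255 = 0.959734.
Q̄ = (S₀/π) × [bracket] = (2724/π) × 0.959734 = 832.16 W/m².
Daily total = Q̄ × 38.20 h × 3600 s/h = 832.16 × 38.20 × 3600 / 10⁶ = 114.4 MJ/m².

114 MJ/m²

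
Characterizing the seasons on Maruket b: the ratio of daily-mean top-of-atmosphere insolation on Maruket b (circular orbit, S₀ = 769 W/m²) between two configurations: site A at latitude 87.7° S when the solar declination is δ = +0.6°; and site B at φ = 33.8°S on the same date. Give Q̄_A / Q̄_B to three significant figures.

— Configuration A (φ=-87.7°):
cos H₀ = −tan(-87.7°) tan(+0.600°) = 0.2607, H₀ = 1.3070 rad.
Bracket: H₀ sin φ sin δ + cos φ cos δ sin H₀ = 1.3070×-0.99919×0.01047 + 0.04013×0.99995×0.96541 = -0.013673 + 0.038740 = 0.025067.
Q̄ = (S₀/π) × [bracket] = (769/π) × 0.025067 = 6.1359 W/m².
— Configuration B (φ=-33.8°):
cos H₀ = −tan(-33.8°) tan(+0.600°) = 0.0070, H₀ = 1.5638 rad.
Bracket: H₀ sin φ sin δ + cos φ cos δ sin H₀ = 1.5638×-0.55630×0.01047 + 0.83098×0.99995×0.99998 = -0.009108 + 0.830922 = 0.821814.
Q̄ = (S₀/π) × [bracket] = (769/π) × 0.821814 = 201.16 W/m².
Ratio Q̄_A / Q̄_B = 6.1359 / 201.16 = 0.03050.

Q̄_A / Q̄_B ≈ 0.0305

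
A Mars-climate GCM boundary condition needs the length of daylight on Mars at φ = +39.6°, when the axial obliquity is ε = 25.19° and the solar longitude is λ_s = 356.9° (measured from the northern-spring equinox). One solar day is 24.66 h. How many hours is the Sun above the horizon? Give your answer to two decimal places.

12.18 h

Solar declination: sin δ = sin ε · sin λ_s = sin 25.19° × sin 356.9° = -0.02302, so δ = -1.319°.
cos H₀ = −tan φ · tan δ = −tan(+39.6°) × tan(-1.319°) = 0.0190, so H₀ = 1.5517 rad = 88.91°.
Daylight = 2H₀/(2π) × 24.66 h = (1.5517/π) × 24.66 = 12.18 h.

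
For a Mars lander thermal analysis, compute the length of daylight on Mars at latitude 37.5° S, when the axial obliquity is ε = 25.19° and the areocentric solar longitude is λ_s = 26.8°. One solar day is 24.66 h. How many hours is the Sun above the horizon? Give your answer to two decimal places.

11.15 h

sin δ = sin 25.19° × sin 26.8° = 0.19190, so δ = +11.064°.
cos H₀ = −tan φ · tan δ = −tan(-37.5°) × tan(+11.064°) = 0.1500, so H₀ = 1.4202 rad = 81.37°.
Daylight = 2H₀/(2π) × 24.66 h = (1.4202/π) × 24.66 = 11.15 h.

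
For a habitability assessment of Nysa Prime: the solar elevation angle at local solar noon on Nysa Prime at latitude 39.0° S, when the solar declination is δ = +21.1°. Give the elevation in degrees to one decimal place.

At local noon the hour angle is zero, so the zenith angle equals |φ − δ| = |-39.0° − (+21.100°)| = 60.100°.
Elevation = 90° − 60.100° = 29.9°.

29.9°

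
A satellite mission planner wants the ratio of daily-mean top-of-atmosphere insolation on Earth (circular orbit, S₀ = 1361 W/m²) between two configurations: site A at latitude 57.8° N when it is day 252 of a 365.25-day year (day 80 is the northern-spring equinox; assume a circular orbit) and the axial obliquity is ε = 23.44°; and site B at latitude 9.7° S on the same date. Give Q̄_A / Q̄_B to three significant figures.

Q̄_A / Q̄_B ≈ 0.655

— Configuration A (φ=+57.8°):
Solar longitude: λ_s = 360° × (252 − 80)/365.25 = 169.528°.
sin δ = sin 23.44° × sin 169.528° = 0.07230, so δ = +4.146°.
cos H₀ = −tan(+57.8°) tan(+4.146°) = -0.1151, H₀ = 1.6862 rad.
Bracket: H₀ sin φ sin δ + cos φ cos δ sin H₀ = 1.6862×0.84619×0.07230 + 0.53288×0.99738×0.99335 = 0.103161 + 0.527949 = 0.631110.
Q̄ = (S₀/π) × [bracket] = (1361/π) × 0.631110 = 273.41 W/m².
— Configuration B (φ=-9.7°):
cos H₀ = −tan(-9.7°) tan(+4.146°) = 0.0124, H₀ = 1.5584 rad.
Bracket: H₀ sin φ sin δ + cos φ cos δ sin H₀ = 1.5584×-0.16849×0.07230 + 0.98570×0.99738×0.99992 = -0.018984 + 0.983039 = 0.964055.
Q̄ = (S₀/π) × [bracket] = (1361/π) × 0.964055 = 417.65 W/m².
Ratio Q̄_A / Q̄_B = 273.41 / 417.65 = 0.6546.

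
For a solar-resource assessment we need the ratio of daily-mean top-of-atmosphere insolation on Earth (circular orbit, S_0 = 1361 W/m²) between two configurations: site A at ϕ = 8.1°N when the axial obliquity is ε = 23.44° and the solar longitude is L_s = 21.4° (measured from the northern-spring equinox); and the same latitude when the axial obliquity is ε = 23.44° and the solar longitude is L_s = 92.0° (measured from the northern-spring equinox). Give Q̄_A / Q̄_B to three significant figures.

— Configuration A (ϕ=+8.1°):
Solar declination: sin δ = sin ε · sin L_s = sin 23.44° × sin 21.4° = 0.14514, so δ = +8.346°.
cos h₀ = −tan(+8.1°) tan(+8.346°) = -0.0209, h₀ = 1.5917 rad.
Bracket: h₀ sin ϕ sin δ + cos ϕ cos δ sin h₀ = 1.5917×0.14090×0.14514 + 0.99002×0.98941×0.99978 = 0.032551 + 0.979320 = 1.011871.
Q̄ = (S_0/π) × [bracket] = (1361/π) × 1.011871 = 438.36 W/m².
— Configuration B (ϕ=+8.1°):
Solar declination: sin δ = sin ε · sin L_s = sin 23.44° × sin 92.0° = 0.39755, so δ = +23.425°.
cos h₀ = −tan(+8.1°) tan(+23.425°) = -0.0617, h₀ = 1.6325 rad.
Bracket: h₀ sin ϕ sin δ + cos ϕ cos δ sin h₀ = 1.6325×0.14090×0.39755 + 0.99002×0.91758×0.99810 = 0.091444 + 0.906697 = 0.998141.
Q̄ = (S_0/π) × [bracket] = (1361/π) × 0.998141 = 432.41 W/m².
Ratio Q̄_A / Q̄_B = 438.36 / 432.41 = 1.014.

Q̄_A / Q̄_B ≈ 1.01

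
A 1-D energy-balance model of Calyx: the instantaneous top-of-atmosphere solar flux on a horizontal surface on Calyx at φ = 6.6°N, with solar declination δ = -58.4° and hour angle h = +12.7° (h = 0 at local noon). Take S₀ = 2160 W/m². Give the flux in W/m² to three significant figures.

885 W/m²

cos θ_z = sin φ sin δ + cos φ cos δ cos h = -0.097895 + 0.507779 = 0.409884.
Flux = S₀ · cos θ_z = 2160 × 0.409884 = 885.3 W/m².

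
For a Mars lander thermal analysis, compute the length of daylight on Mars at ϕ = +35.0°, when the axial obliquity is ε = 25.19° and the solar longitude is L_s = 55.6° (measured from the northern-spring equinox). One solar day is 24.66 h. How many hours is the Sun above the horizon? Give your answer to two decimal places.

14.42 h

Solar declination: sin δ = sin ε · sin L_s = sin 25.19° × sin 55.6° = 0.35119, so δ = +20.560°.
cos h₀ = −tan ϕ · tan δ = −tan(+35.0°) × tan(+20.560°) = -0.2626, so h₀ = 1.8365 rad = 105.23°.
Daylight = 2h₀/(2π) × 24.66 h = (1.8365/π) × 24.66 = 14.42 h.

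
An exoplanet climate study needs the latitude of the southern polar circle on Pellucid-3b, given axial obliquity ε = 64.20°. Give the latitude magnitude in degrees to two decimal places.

25.80°

The polar circle is the lowest latitude that experiences at least one full rotation of continuous darkness at the northern-summer solstice; it lies at |ϕ| = 90° − ε = 90° − 64.20° = 25.80°.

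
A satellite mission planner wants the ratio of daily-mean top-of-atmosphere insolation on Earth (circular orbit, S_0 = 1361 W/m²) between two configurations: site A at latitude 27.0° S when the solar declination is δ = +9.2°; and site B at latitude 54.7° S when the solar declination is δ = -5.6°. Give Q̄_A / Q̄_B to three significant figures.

— Configuration A (ϕ=-27.0°):
cos h₀ = −tan(-27.0°) tan(+9.200°) = 0.0825, h₀ = 1.4882 rad.
Bracket: h₀ sin ϕ sin δ + cos ϕ cos δ sin h₀ = 1.4882×-0.45399×0.15988 + 0.89101×0.98714×0.99659 = -0.108019 + 0.876552 = 0.768533.
Q̄ = (S_0/π) × [bracket] = (1361/π) × 0.768533 = 332.94 W/m².
— Configuration B (ϕ=-54.7°):
cos h₀ = −tan(-54.7°) tan(-5.600°) = -0.1385, h₀ = 1.7097 rad.
Bracket: h₀ sin ϕ sin δ + cos ϕ cos δ sin h₀ = 1.7097×-0.81614×-0.09758 + 0.57786×0.99523×0.99036 = 0.136159 + 0.569560 = 0.705719.
Q̄ = (S_0/π) × [bracket] = (1361/π) × 0.705719 = 305.73 W/m².
Ratio Q̄_A / Q̄_B = 332.94 / 305.73 = 1.089.

Q̄_A / Q̄_B ≈ 1.09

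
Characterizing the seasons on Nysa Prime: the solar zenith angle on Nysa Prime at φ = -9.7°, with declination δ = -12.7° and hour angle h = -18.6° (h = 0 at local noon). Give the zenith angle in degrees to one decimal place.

θ_z = 18.5°

cos θ_z = sin φ sin δ + cos φ cos δ cos h = 0.037042 + 0.911363 = 0.948405.
θ_z = arccos(0.948405) = 18.5°.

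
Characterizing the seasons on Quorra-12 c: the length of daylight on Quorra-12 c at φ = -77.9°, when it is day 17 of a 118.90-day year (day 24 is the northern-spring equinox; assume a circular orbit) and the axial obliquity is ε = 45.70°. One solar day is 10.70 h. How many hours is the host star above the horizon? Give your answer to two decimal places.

Solar longitude: λ_s = 360° × (17 − 24)/118.90 = -21.194°, i.e. -21.194° + 360° = 338.806°.
sin δ = sin 45.70° × sin 338.806° = -0.25875, so δ = -14.996°.
Sunrise equation: cos H₀ = −tan φ · tan δ = -1.2495 ≤ −1, so the host star never sets (polar day) and H₀ = π.
Daylight = 2H₀/(2π) × 10.70 h = (3.1416/π) × 10.70 = 10.70 h.

10.70 h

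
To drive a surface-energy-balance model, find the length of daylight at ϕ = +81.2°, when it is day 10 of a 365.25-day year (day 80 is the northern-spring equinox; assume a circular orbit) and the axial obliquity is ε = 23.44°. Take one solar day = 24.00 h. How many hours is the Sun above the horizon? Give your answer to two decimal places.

Solar longitude: L_s = 360° × (10 − 80)/365.25 = -68.994°, i.e. -68.994° + 360° = 291.006°.
sin δ = sin 23.44° × sin 291.006° = -0.37135, so δ = -21.799°.
cos h₀ = −tan ϕ · tan δ = 2.5835 ≥ 1, so the Sun never rises (polar night) and h₀ = 0.
Daylight = 2h₀/(2π) × 24.00 h = (0.0000/π) × 24.00 = 0.00 h.

0.00 h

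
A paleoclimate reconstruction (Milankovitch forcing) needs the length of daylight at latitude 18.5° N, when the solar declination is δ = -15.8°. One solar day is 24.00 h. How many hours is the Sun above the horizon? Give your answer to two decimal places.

11.28 h

cos H₀ = −tan φ · tan δ = −tan(+18.5°) × tan(-15.800°) = 0.0947, so H₀ = 1.4760 rad = 84.57°.
Daylight = 2H₀/(2π) × 24.00 h = (1.4760/π) × 24.00 = 11.28 h.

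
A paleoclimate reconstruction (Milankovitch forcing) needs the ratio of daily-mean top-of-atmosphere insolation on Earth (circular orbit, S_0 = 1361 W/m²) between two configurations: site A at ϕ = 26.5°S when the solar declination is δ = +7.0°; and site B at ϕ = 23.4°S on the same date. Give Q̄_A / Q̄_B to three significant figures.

— Configuration A (ϕ=-26.5°):
cos h₀ = −tan(-26.5°) tan(+7.000°) = 0.0612, h₀ = 1.5095 rad.
Bracket: h₀ sin ϕ sin δ + cos ϕ cos δ sin h₀ = 1.5095×-0.44620×0.12187 + 0.89493×0.99255×0.99812 = -0.082084 + 0.886593 = 0.804509.
Q̄ = (S_0/π) × [bracket] = (1361/π) × 0.804509 = 348.53 W/m².
— Configuration B (ϕ=-23.4°):
cos h₀ = −tan(-23.4°) tan(+7.000°) = 0.0531, h₀ = 1.5176 rad.
Bracket: h₀ sin ϕ sin δ + cos ϕ cos δ sin h₀ = 1.5176×-0.39715×0.12187 + 0.91775×0.99255×0.99859 = -0.073453 + 0.909628 = 0.836175.
Q̄ = (S_0/π) × [bracket] = (1361/π) × 0.836175 = 362.25 W/m².
Ratio Q̄_A / Q̄_B = 348.53 / 362.25 = 0.9621.

Q̄_A / Q̄_B ≈ 0.962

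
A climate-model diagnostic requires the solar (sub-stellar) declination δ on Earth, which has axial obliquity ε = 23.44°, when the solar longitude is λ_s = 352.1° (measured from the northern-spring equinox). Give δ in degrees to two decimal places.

δ = -3.13°

sin δ = sin ε · sin λ_s = sin 23.44° × sin 352.1° = -0.054674.
δ = arcsin(-0.054674) = -3.13°.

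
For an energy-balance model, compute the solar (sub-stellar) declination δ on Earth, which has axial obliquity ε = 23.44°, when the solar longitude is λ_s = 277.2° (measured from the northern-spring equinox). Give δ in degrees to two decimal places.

δ = -23.24°

sin δ = sin ε · sin λ_s = sin 23.44° × sin 277.2° = -0.394652.
δ = arcsin(-0.394652) = -23.24°.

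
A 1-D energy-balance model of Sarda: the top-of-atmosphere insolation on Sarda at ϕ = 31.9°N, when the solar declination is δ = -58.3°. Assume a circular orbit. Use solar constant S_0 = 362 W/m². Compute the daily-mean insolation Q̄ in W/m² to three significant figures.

cos h₀ = −tan(+31.9°) tan(-58.300°) = 1.0078 ≥ 1 ⇒ polar night, h₀ = 0 and Q̄ = 0.

Q̄ ≈ 0.00 W/m²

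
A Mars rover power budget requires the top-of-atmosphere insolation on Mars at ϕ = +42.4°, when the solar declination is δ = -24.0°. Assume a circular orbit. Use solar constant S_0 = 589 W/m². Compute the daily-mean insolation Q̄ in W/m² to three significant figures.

Q̄ ≈ 56.3 W/m²

cos h₀ = −tan(+42.4°) tan(-24.000°) = 0.4065, h₀ = 1.1521 rad.
Bracket: h₀ sin ϕ sin δ + cos ϕ cos δ sin h₀ = 1.1521×0.67430×-0.40674 + 0.73846×0.91355×0.91363 = -0.315980 + 0.616353 = 0.300373.
Q̄ = (S_0/π) × [bracket] = (589/π) × 0.300373 = 56.32 W/m².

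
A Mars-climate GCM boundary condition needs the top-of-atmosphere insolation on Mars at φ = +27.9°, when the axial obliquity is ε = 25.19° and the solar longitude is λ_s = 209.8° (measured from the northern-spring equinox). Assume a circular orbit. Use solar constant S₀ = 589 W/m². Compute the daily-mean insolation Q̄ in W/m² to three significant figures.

Solar declination: sin δ = sin ε · sin λ_s = sin 25.19° × sin 209.8° = -0.21152, so δ = -12.212°.
cos H₀ = −tan(+27.9°) tan(-12.212°) = 0.1146, H₀ = 1.4560 rad.
Bracket: H₀ sin φ sin δ + cos φ cos δ sin H₀ = 1.4560×0.46793×-0.21152 + 0.88377×0.97737×0.99341 = -0.144110 + 0.858078 = 0.713968.
Q̄ = (S₀/π) × [bracket] = (589/π) × 0.713968 = 133.9 W/m².

Q̄ ≈ 134 W/m²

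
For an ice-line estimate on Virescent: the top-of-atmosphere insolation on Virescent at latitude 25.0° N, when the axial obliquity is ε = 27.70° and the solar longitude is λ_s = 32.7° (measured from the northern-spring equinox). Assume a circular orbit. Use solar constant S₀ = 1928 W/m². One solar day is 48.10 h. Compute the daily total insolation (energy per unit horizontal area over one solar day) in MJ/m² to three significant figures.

Solar declination: sin δ = sin ε · sin λ_s = sin 27.70° × sin 32.7° = 0.25113, so δ = +14.544°.
cos H₀ = −tan(+25.0°) tan(+14.544°) = -0.1210, H₀ = 1.6921 rad.
Bracket: H₀ sin φ sin δ + cos φ cos δ sin H₀ = 1.6921×0.42262×0.25113 + 0.90631×0.96795×0.99266 = 0.179587 + 0.870824 = 1.050411.
Q̄ = (S₀/π) × [bracket] = (1928/π) × 1.050411 = 644.64 W/m².
Daily total = Q̄ × 48.10 h × 3600 s/h = 644.64 × 48.10 × 3600 / 10⁶ = 111.6 MJ/m².

112 MJ/m²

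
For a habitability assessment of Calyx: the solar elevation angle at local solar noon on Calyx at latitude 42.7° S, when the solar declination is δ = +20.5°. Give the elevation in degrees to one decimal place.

At local noon the hour angle is zero, so the zenith angle equals |φ − δ| = |-42.7° − (+20.500°)| = 63.200°.
Elevation = 90° − 63.200° = 26.8°.

26.8°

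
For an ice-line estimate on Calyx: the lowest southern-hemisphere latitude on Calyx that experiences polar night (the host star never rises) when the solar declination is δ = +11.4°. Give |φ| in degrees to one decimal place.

|φ| = 78.6°

Polar night requires cos H₀ = −tan φ tan δ ≥ 1, i.e. tan φ tan δ ≤ −1.
The boundary is |tan φ| · |tan δ| = 1, so |φ| = 90° − |δ| = 90° − 11.4° = 78.6° in the southern hemisphere.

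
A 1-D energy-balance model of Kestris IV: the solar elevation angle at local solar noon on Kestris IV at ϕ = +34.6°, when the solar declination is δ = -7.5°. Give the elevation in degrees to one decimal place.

47.9°

At local noon the hour angle is zero, so the zenith angle equals |ϕ − δ| = |+34.6° − (-7.500°)| = 42.100°.
Elevation = 90° − 42.100° = 47.9°.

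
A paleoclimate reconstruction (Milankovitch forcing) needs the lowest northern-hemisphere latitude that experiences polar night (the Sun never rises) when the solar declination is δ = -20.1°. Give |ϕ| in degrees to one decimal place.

|ϕ| = 69.9°

Polar night requires cos h₀ = −tan ϕ tan δ ≥ 1, i.e. tan ϕ tan δ ≤ −1.
The boundary is |tan ϕ| · |tan δ| = 1, so |ϕ| = 90° − |δ| = 90° − 20.1° = 69.9° in the northern hemisphere.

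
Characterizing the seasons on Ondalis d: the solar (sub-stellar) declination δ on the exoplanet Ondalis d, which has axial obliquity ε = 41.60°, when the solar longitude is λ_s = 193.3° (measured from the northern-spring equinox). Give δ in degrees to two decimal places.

δ = -8.79°

sin δ = sin ε · sin λ_s = sin 41.60° × sin 193.3° = -0.152736.
δ = arcsin(-0.152736) = -8.79°.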